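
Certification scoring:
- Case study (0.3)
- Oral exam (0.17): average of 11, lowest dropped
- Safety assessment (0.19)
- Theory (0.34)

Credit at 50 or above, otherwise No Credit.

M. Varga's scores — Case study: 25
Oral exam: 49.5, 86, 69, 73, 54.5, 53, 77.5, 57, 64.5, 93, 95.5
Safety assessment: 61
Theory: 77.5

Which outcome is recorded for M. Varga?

Oral exam: drop 49.5 → average of remaining 10 = 723/10 = 72.3
Weighted total:
  Case study 25 × 0.3 = 7.5
  Oral exam 72.3 × 0.17 = 12.291
  Safety assessment 61 × 0.19 = 11.59
  Theory 77.5 × 0.34 = 26.35
Sum = 57.731
57.731 ≥ 50 → Credit

Credit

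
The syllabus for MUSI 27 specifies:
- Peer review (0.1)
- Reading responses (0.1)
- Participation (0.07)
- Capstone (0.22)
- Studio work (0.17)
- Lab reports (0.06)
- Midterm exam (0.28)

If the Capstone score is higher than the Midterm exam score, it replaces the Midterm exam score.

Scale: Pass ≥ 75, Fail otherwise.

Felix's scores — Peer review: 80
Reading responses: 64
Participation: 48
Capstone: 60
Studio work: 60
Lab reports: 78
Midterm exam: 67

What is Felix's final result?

Capstone (60) ≤ Midterm exam (67), so Midterm exam stays at 67.
Weighted total:
  Peer review 80 × 0.1 = 8
  Reading responses 64 × 0.1 = 6.4
  Participation 48 × 0.07 = 3.36
  Capstone 60 × 0.22 = 13.2
  Studio work 60 × 0.17 = 10.2
  Lab reports 78 × 0.06 = 4.68
  Midterm exam 67 × 0.28 = 18.76
Sum = 64.6
64.6 < 75 → Fail

Fail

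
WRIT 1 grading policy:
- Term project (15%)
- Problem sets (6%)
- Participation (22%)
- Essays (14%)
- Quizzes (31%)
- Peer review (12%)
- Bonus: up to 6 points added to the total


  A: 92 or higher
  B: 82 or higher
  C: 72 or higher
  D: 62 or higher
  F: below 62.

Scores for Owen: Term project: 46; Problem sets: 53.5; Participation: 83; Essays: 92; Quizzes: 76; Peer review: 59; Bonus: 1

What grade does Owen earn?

Weighted total:
  Term project 46 × 0.15 = 6.9
  Problem sets 53.5 × 0.06 = 3.21
  Participation 83 × 0.22 = 18.26
  Essays 92 × 0.14 = 12.88
  Quizzes 76 × 0.31 = 23.56
  Peer review 59 × 0.12 = 7.08
Sum = 71.89
Bonus: 71.89 + 1 = 72.89
72.89 is ≥ 72 and < 82 → C

C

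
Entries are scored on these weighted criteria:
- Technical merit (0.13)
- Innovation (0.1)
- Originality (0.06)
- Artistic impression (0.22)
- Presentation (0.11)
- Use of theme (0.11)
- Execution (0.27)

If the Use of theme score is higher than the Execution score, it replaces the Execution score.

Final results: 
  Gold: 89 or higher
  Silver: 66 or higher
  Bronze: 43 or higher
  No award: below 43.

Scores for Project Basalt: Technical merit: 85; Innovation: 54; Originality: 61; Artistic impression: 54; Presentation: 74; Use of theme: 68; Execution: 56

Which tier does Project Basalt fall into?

Use of theme (68) > Execution (56), so Execution counts as 68.
Weighted total:
  Technical merit 85 × 0.13 = 11.05
  Innovation 54 × 0.1 = 5.4
  Originality 61 × 0.06 = 3.66
  Artistic impression 54 × 0.22 = 11.88
  Presentation 74 × 0.11 = 8.14
  Use of theme 68 × 0.11 = 7.48
  Execution 68 × 0.27 = 18.36
Sum = 65.97
65.97 is ≥ 43 and < 66 → Bronze

Bronze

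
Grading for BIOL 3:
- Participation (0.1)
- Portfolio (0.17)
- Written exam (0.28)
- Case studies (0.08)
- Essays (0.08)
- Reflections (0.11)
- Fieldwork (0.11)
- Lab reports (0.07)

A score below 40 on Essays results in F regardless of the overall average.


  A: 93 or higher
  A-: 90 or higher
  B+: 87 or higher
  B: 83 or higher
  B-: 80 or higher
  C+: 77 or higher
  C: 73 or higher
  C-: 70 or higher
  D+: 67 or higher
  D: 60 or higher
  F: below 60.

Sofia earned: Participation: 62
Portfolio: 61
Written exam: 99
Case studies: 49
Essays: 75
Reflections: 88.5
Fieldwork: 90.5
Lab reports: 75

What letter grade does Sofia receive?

Essays score 75 ≥ 40: minimum met.
Weighted total:
  Participation 62 × 0.1 = 6.2
  Portfolio 61 × 0.17 = 10.37
  Written exam 99 × 0.28 = 27.72
  Case studies 49 × 0.08 = 3.92
  Essays 75 × 0.08 = 6
  Reflections 88.5 × 0.11 = 9.735
  Fieldwork 90.5 × 0.11 = 9.955
  Lab reports 75 × 0.07 = 5.25
Sum = 79.15
79.15 is ≥ 77 and < 80 → C+

C+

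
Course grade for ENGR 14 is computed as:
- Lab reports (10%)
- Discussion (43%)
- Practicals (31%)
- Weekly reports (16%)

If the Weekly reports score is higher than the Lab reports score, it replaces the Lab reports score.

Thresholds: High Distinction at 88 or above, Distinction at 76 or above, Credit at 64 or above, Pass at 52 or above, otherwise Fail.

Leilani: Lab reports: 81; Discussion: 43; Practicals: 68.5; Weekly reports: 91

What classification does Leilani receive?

Weekly reports (91) > Lab reports (81), so Lab reports counts as 91.
Weighted total:
  Lab reports 91 × 0.1 = 9.1
  Discussion 43 × 0.43 = 18.49
  Practicals 68.5 × 0.31 = 21.235
  Weekly reports 91 × 0.16 = 14.56
Sum = 63.385
63.385 is ≥ 52 and < 64 → Pass

Pass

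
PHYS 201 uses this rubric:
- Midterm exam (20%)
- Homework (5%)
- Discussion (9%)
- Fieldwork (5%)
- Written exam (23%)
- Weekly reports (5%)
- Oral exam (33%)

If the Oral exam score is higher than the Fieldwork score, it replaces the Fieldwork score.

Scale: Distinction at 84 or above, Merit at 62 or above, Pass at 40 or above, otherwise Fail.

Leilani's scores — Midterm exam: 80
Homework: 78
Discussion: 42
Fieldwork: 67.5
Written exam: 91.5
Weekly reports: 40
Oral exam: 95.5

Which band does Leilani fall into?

Oral exam (95.5) > Fieldwork (67.5), so Fieldwork counts as 95.5.
Weighted total:
  Midterm exam 80 × 0.2 = 16
  Homework 78 × 0.05 = 3.9
  Discussion 42 × 0.09 = 3.78
  Fieldwork 95.5 × 0.05 = 4.775
  Written exam 91.5 × 0.23 = 21.045
  Weekly reports 40 × 0.05 = 2
  Oral exam 95.5 × 0.33 = 31.515
Sum = 83.015
83.015 is ≥ 62 and < 84 → Merit

Merit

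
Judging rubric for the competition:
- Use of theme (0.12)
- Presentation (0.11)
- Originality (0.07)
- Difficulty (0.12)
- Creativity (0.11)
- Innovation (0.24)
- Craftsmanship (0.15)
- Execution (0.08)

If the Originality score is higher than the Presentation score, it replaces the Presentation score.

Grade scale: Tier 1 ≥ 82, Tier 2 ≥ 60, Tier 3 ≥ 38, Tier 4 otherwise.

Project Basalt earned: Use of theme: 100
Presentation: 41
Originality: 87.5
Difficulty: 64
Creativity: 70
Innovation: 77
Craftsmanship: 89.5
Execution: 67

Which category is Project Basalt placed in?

Originality (87.5) > Presentation (41), so Presentation counts as 87.5.
Weighted total:
  Use of theme 100 × 0.12 = 12
  Presentation 87.5 × 0.11 = 9.625
  Originality 87.5 × 0.07 = 6.125
  Difficulty 64 × 0.12 = 7.68
  Creativity 70 × 0.11 = 7.7
  Innovation 77 × 0.24 = 18.48
  Craftsmanship 89.5 × 0.15 = 13.425
  Execution 67 × 0.08 = 5.36
Sum = 80.395
80.395 is ≥ 60 and < 82 → Tier 2

Tier 2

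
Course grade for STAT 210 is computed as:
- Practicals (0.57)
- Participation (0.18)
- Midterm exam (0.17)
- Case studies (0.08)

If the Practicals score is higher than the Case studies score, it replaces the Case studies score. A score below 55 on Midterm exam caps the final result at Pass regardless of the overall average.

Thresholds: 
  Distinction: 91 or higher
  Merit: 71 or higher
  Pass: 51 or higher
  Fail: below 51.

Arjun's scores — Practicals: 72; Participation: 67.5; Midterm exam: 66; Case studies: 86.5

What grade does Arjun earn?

Merit

Practicals (72) ≤ Case studies (86.5), so Case studies stays at 86.5.
Midterm exam score 66 ≥ 55: minimum met.
Weighted total:
  Practicals 72 × 0.57 = 41.04
  Participation 67.5 × 0.18 = 12.15
  Midterm exam 66 × 0.17 = 11.22
  Case studies 86.5 × 0.08 = 6.92
Sum = 71.33
71.33 is ≥ 71 and < 91 → Merit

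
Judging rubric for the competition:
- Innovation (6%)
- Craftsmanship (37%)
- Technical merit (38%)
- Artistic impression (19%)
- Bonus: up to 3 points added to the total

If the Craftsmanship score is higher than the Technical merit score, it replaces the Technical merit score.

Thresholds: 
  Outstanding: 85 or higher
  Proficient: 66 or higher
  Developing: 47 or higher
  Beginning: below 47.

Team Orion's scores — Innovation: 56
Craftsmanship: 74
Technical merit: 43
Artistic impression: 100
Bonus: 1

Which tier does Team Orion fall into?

Proficient

Craftsmanship (74) > Technical merit (43), so Technical merit counts as 74.
Weighted total:
  Innovation 56 × 0.06 = 3.36
  Craftsmanship 74 × 0.37 = 27.38
  Technical merit 74 × 0.38 = 28.12
  Artistic impression 100 × 0.19 = 19
Sum = 77.86
Bonus: 77.86 + 1 = 78.86
78.86 is ≥ 66 and < 85 → Proficient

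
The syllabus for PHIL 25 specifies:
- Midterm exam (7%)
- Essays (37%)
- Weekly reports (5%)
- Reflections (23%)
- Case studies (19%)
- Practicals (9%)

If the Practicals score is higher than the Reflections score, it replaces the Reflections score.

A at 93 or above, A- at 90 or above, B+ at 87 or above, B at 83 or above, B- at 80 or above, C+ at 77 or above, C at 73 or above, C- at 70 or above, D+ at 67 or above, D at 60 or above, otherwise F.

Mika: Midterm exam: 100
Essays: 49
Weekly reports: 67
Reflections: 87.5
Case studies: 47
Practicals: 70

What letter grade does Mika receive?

Practicals (70) ≤ Reflections (87.5), so Reflections stays at 87.5.
Weighted total:
  Midterm exam 100 × 0.07 = 7
  Essays 49 × 0.37 = 18.13
  Weekly reports 67 × 0.05 = 3.35
  Reflections 87.5 × 0.23 = 20.125
  Case studies 47 × 0.19 = 8.93
  Practicals 70 × 0.09 = 6.3
Sum = 63.835
63.835 is ≥ 60 and < 67 → D

D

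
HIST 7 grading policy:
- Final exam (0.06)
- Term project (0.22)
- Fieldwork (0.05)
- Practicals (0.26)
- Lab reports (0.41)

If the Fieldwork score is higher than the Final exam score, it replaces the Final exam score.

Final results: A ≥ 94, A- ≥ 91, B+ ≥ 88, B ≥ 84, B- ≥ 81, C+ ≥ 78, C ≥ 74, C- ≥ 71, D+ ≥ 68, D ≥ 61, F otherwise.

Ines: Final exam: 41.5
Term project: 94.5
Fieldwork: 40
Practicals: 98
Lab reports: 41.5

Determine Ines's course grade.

Fieldwork (40) ≤ Final exam (41.5), so Final exam stays at 41.5.
Weighted total:
  Final exam 41.5 × 0.06 = 2.49
  Term project 94.5 × 0.22 = 20.79
  Fieldwork 40 × 0.05 = 2
  Practicals 98 × 0.26 = 25.48
  Lab reports 41.5 × 0.41 = 17.015
Sum = 67.775
67.775 is ≥ 61 and < 68 → D

D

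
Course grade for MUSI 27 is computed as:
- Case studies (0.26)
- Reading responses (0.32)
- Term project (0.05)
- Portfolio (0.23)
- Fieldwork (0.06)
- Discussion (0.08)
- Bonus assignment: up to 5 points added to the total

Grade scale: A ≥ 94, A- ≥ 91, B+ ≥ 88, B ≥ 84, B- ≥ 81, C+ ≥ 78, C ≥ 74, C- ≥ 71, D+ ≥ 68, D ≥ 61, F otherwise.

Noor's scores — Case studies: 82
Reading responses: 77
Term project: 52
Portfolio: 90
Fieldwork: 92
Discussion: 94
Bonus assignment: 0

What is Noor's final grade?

B-

Weighted total:
  Case studies 82 × 0.26 = 21.32
  Reading responses 77 × 0.32 = 24.64
  Term project 52 × 0.05 = 2.6
  Portfolio 90 × 0.23 = 20.7
  Fieldwork 92 × 0.06 = 5.52
  Discussion 94 × 0.08 = 7.52
Sum = 82.3
Bonus assignment: 82.3 + 0 = 82.3
82.3 is ≥ 81 and < 84 → B-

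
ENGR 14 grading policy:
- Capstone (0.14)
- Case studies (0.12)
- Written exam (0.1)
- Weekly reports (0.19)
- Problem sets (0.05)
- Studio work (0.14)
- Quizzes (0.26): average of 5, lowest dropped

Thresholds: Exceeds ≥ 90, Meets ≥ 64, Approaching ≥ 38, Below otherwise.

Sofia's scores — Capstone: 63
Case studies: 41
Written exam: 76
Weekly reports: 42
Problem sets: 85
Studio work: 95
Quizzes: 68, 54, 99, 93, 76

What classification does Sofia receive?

Meets

Quizzes: drop 54 → average of remaining 4 = 336/4 = 84
Weighted total:
  Capstone 63 × 0.14 = 8.82
  Case studies 41 × 0.12 = 4.92
  Written exam 76 × 0.1 = 7.6
  Weekly reports 42 × 0.19 = 7.98
  Problem sets 85 × 0.05 = 4.25
  Studio work 95 × 0.14 = 13.3
  Quizzes 84 × 0.26 = 21.84
Sum = 68.71
68.71 is ≥ 64 and < 90 → Meets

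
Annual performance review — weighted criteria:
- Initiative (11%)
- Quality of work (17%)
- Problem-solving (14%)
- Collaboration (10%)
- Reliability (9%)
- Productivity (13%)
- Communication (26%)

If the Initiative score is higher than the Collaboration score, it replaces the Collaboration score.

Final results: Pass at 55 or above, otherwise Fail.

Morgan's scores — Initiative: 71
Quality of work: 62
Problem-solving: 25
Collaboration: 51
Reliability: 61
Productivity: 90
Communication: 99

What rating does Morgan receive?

Initiative (71) > Collaboration (51), so Collaboration counts as 71.
Weighted total:
  Initiative 71 × 0.11 = 7.81
  Quality of work 62 × 0.17 = 10.54
  Problem-solving 25 × 0.14 = 3.5
  Collaboration 71 × 0.1 = 7.1
  Reliability 61 × 0.09 = 5.49
  Productivity 90 × 0.13 = 11.7
  Communication 99 × 0.26 = 25.74
Sum = 71.88
71.88 ≥ 55 → Pass

Pass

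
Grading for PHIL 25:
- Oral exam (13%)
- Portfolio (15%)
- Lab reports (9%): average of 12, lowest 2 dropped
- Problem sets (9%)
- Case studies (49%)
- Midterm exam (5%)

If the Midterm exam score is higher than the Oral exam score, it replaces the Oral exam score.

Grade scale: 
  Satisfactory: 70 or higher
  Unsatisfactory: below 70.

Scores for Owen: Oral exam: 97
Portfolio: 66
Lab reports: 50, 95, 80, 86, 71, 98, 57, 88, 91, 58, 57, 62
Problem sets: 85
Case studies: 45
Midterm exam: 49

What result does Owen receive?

Unsatisfactory

Lab reports: drop 50, 57 → average of remaining 10 = 786/10 = 78.6
Midterm exam (49) ≤ Oral exam (97), so Oral exam stays at 97.
Weighted total:
  Oral exam 97 × 0.13 = 12.61
  Portfolio 66 × 0.15 = 9.9
  Lab reports 78.6 × 0.09 = 7.074
  Problem sets 85 × 0.09 = 7.65
  Case studies 45 × 0.49 = 22.05
  Midterm exam 49 × 0.05 = 2.45
Sum = 61.734
61.734 < 70 → Unsatisfactory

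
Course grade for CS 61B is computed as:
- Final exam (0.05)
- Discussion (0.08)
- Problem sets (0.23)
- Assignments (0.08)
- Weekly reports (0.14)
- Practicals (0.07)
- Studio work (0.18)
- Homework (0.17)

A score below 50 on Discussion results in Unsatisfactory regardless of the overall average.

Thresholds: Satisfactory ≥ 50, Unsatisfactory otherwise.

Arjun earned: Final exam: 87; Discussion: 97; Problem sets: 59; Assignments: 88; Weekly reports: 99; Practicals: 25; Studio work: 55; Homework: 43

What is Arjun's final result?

Satisfactory

Discussion score 97 ≥ 50: minimum met.
Weighted total:
  Final exam 87 × 0.05 = 4.35
  Discussion 97 × 0.08 = 7.76
  Problem sets 59 × 0.23 = 13.57
  Assignments 88 × 0.08 = 7.04
  Weekly reports 99 × 0.14 = 13.86
  Practicals 25 × 0.07 = 1.75
  Studio work 55 × 0.18 = 9.9
  Homework 43 × 0.17 = 7.31
Sum = 65.54
65.54 ≥ 50 → Satisfactory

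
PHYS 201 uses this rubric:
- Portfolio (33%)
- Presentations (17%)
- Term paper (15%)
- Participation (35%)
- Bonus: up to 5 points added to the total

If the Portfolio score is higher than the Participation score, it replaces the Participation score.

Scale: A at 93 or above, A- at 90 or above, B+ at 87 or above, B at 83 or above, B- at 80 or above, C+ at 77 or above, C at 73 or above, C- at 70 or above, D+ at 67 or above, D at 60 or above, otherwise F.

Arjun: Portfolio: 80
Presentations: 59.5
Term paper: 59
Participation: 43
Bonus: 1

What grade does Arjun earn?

C

Portfolio (80) > Participation (43), so Participation counts as 80.
Weighted total:
  Portfolio 80 × 0.33 = 26.4
  Presentations 59.5 × 0.17 = 10.115
  Term paper 59 × 0.15 = 8.85
  Participation 80 × 0.35 = 28
Sum = 73.365
Bonus: 73.365 + 1 = 74.365
74.365 is ≥ 73 and < 77 → C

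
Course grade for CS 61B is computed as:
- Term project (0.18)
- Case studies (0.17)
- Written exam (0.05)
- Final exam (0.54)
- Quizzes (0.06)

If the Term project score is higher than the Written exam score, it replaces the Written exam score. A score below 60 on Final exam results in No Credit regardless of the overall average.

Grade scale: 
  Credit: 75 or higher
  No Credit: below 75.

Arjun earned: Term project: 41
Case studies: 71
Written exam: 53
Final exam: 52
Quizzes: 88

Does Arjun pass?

Term project (41) ≤ Written exam (53), so Written exam stays at 53.
Final exam score 52 < 60: minimum not met.
Weighted total:
  Term project 41 × 0.18 = 7.38
  Case studies 71 × 0.17 = 12.07
  Written exam 53 × 0.05 = 2.65
  Final exam 52 × 0.54 = 28.08
  Quizzes 88 × 0.06 = 5.28
Sum = 55.46
Because the Final exam minimum was not met, the result is No Credit.

No Credit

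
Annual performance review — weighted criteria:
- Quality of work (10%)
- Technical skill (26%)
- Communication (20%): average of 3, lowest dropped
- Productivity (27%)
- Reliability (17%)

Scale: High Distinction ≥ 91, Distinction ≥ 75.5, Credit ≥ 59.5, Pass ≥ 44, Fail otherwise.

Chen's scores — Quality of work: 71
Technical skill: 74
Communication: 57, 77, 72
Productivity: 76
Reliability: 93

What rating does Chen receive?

Communication: drop 57 → average of remaining 2 = 149/2 = 74.5
Weighted total:
  Quality of work 71 × 0.1 = 7.1
  Technical skill 74 × 0.26 = 19.24
  Communication 74.5 × 0.2 = 14.9
  Productivity 76 × 0.27 = 20.52
  Reliability 93 × 0.17 = 15.81
Sum = 77.57
77.57 is ≥ 75.5 and < 91 → Distinction

Distinction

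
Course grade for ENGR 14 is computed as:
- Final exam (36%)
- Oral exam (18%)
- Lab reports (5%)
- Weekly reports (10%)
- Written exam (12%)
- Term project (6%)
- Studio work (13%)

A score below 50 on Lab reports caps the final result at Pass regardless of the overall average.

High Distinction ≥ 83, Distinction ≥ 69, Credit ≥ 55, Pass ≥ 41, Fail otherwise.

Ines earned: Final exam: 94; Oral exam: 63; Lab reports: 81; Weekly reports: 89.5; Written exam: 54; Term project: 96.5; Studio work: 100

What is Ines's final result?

Lab reports score 81 ≥ 50: minimum met.
Weighted total:
  Final exam 94 × 0.36 = 33.84
  Oral exam 63 × 0.18 = 11.34
  Lab reports 81 × 0.05 = 4.05
  Weekly reports 89.5 × 0.1 = 8.95
  Written exam 54 × 0.12 = 6.48
  Term project 96.5 × 0.06 = 5.79
  Studio work 100 × 0.13 = 13
Sum = 83.45
83.45 ≥ 83 → High Distinction

High Distinction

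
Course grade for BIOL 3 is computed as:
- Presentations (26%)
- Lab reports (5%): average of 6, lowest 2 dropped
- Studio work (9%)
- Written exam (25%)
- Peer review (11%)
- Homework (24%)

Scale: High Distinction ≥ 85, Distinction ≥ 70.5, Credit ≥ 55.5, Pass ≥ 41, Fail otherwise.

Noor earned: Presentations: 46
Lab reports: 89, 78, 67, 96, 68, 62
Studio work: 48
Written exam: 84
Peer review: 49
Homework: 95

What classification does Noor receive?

Lab reports: drop 62, 67 → average of remaining 4 = 331/4 = 82.75
Weighted total:
  Presentations 46 × 0.26 = 11.96
  Lab reports 82.75 × 0.05 = 4.1375
  Studio work 48 × 0.09 = 4.32
  Written exam 84 × 0.25 = 21
  Peer review 49 × 0.11 = 5.39
  Homework 95 × 0.24 = 22.8
Sum = 69.6075
69.6075 is ≥ 55.5 and < 70.5 → Credit

Credit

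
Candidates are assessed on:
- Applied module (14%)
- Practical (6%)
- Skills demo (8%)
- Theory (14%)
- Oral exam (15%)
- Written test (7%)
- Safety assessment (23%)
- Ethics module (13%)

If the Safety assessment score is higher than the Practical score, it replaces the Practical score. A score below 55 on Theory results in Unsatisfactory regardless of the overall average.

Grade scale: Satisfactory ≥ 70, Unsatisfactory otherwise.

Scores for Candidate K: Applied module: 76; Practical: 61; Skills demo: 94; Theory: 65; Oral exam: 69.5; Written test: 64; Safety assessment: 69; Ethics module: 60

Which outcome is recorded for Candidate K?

Unsatisfactory

Safety assessment (69) > Practical (61), so Practical counts as 69.
Theory score 65 ≥ 55: minimum met.
Weighted total:
  Applied module 76 × 0.14 = 10.64
  Practical 69 × 0.06 = 4.14
  Skills demo 94 × 0.08 = 7.52
  Theory 65 × 0.14 = 9.1
  Oral exam 69.5 × 0.15 = 10.425
  Written test 64 × 0.07 = 4.48
  Safety assessment 69 × 0.23 = 15.87
  Ethics module 60 × 0.13 = 7.8
Sum = 69.975
69.975 < 70 → Unsatisfactory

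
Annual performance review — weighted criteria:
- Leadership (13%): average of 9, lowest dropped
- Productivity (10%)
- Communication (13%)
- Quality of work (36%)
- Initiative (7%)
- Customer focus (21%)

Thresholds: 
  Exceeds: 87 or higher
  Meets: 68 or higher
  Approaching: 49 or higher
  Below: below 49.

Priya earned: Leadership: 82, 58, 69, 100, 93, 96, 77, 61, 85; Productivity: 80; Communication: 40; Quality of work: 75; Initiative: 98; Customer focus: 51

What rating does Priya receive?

Meets

Leadership: drop 58 → average of remaining 8 = 663/8 = 82.875
Weighted total:
  Leadership 82.875 × 0.13 = 10.77375
  Productivity 80 × 0.1 = 8
  Communication 40 × 0.13 = 5.2
  Quality of work 75 × 0.36 = 27
  Initiative 98 × 0.07 = 6.86
  Customer focus 51 × 0.21 = 10.71
Sum = 68.54375
68.54375 is ≥ 68 and < 87 → Meets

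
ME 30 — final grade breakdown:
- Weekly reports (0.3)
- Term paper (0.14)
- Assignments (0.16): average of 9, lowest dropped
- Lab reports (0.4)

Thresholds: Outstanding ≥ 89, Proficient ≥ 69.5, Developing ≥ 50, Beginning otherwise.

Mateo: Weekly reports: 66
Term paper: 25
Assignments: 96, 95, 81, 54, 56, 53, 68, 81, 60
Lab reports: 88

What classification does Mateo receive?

Proficient

Assignments: drop 53 → average of remaining 8 = 591/8 = 73.875
Weighted total:
  Weekly reports 66 × 0.3 = 19.8
  Term paper 25 × 0.14 = 3.5
  Assignments 73.875 × 0.16 = 11.82
  Lab reports 88 × 0.4 = 35.2
Sum = 70.32
70.32 is ≥ 69.5 and < 89 → Proficient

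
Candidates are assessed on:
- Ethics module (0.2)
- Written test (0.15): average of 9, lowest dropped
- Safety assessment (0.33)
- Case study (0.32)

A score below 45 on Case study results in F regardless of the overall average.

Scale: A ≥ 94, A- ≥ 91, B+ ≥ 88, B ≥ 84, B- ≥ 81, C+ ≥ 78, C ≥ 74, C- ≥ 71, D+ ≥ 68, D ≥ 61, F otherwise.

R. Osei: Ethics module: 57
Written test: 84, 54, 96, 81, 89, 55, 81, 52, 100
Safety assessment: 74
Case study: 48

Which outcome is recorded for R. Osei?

D

Written test: drop 52 → average of remaining 8 = 640/8 = 80
Case study score 48 ≥ 45: minimum met.
Weighted total:
  Ethics module 57 × 0.2 = 11.4
  Written test 80 × 0.15 = 12
  Safety assessment 74 × 0.33 = 24.42
  Case study 48 × 0.32 = 15.36
Sum = 63.18
63.18 is ≥ 61 and < 68 → D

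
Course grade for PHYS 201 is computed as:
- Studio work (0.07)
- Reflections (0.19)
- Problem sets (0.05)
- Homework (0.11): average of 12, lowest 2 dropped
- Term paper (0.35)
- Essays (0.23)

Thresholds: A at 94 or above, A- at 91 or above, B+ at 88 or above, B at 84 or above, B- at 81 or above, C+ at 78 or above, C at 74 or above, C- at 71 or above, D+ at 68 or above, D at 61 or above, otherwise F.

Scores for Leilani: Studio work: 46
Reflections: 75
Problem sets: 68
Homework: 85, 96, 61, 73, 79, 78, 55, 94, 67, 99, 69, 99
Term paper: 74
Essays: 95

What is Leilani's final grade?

C

Homework: drop 55, 61 → average of remaining 10 = 839/10 = 83.9
Weighted total:
  Studio work 46 × 0.07 = 3.22
  Reflections 75 × 0.19 = 14.25
  Problem sets 68 × 0.05 = 3.4
  Homework 83.9 × 0.11 = 9.229
  Term paper 74 × 0.35 = 25.9
  Essays 95 × 0.23 = 21.85
Sum = 77.849
77.849 is ≥ 74 and < 78 → C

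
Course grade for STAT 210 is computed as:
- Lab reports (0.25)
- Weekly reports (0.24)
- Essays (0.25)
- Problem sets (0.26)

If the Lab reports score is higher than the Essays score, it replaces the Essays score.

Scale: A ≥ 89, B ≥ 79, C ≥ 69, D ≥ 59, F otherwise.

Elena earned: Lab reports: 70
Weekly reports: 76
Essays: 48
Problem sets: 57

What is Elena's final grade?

Lab reports (70) > Essays (48), so Essays counts as 70.
Weighted total:
  Lab reports 70 × 0.25 = 17.5
  Weekly reports 76 × 0.24 = 18.24
  Essays 70 × 0.25 = 17.5
  Problem sets 57 × 0.26 = 14.82
Sum = 68.06
68.06 is ≥ 59 and < 69 → D

D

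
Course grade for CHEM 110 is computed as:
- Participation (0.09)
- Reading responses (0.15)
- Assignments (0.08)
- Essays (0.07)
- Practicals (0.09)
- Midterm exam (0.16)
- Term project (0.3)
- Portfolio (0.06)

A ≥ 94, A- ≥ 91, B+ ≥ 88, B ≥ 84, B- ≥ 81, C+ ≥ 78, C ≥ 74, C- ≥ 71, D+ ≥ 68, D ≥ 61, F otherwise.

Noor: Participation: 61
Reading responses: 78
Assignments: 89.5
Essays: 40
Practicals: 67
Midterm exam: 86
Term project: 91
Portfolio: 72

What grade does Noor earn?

C+

Weighted total:
  Participation 61 × 0.09 = 5.49
  Reading responses 78 × 0.15 = 11.7
  Assignments 89.5 × 0.08 = 7.16
  Essays 40 × 0.07 = 2.8
  Practicals 67 × 0.09 = 6.03
  Midterm exam 86 × 0.16 = 13.76
  Term project 91 × 0.3 = 27.3
  Portfolio 72 × 0.06 = 4.32
Sum = 78.56
78.56 is ≥ 78 and < 81 → C+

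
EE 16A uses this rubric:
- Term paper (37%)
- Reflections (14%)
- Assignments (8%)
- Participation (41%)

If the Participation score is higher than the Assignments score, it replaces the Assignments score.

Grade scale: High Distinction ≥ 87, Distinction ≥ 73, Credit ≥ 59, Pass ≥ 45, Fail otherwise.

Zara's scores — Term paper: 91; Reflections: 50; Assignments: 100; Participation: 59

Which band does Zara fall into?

Participation (59) ≤ Assignments (100), so Assignments stays at 100.
Weighted total:
  Term paper 91 × 0.37 = 33.67
  Reflections 50 × 0.14 = 7
  Assignments 100 × 0.08 = 8
  Participation 59 × 0.41 = 24.19
Sum = 72.86
72.86 is ≥ 59 and < 73 → Credit

Credit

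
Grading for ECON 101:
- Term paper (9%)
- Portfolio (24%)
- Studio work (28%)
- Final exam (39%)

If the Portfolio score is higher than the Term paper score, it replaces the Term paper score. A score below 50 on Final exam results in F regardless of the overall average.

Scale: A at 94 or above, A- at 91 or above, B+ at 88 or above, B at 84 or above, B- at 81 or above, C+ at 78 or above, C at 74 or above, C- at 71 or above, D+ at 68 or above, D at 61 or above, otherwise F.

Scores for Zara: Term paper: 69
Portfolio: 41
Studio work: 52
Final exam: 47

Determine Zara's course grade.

Portfolio (41) ≤ Term paper (69), so Term paper stays at 69.
Final exam score 47 < 50: minimum not met.
Weighted total:
  Term paper 69 × 0.09 = 6.21
  Portfolio 41 × 0.24 = 9.84
  Studio work 52 × 0.28 = 14.56
  Final exam 47 × 0.39 = 18.33
Sum = 48.94
Because the Final exam minimum was not met, the result is F.

F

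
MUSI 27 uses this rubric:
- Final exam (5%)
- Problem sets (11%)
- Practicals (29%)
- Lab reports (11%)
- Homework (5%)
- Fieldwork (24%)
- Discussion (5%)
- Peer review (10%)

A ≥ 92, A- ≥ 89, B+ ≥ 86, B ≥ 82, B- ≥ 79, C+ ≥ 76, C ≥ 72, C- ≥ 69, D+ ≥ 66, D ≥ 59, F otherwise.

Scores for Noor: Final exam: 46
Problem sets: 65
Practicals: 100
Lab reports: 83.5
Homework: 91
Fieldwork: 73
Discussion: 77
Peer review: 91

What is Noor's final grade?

B

Weighted total:
  Final exam 46 × 0.05 = 2.3
  Problem sets 65 × 0.11 = 7.15
  Practicals 100 × 0.29 = 29
  Lab reports 83.5 × 0.11 = 9.185
  Homework 91 × 0.05 = 4.55
  Fieldwork 73 × 0.24 = 17.52
  Discussion 77 × 0.05 = 3.85
  Peer review 91 × 0.1 = 9.1
Sum = 82.655
82.655 is ≥ 82 and < 86 → B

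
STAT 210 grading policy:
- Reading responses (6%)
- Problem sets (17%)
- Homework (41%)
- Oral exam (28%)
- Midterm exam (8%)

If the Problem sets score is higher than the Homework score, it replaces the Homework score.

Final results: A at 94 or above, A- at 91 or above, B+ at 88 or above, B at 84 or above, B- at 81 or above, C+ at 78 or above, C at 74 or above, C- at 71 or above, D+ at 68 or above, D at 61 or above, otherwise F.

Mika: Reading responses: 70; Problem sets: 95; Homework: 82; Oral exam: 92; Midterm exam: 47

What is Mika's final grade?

B+

Problem sets (95) > Homework (82), so Homework counts as 95.
Weighted total:
  Reading responses 70 × 0.06 = 4.2
  Problem sets 95 × 0.17 = 16.15
  Homework 95 × 0.41 = 38.95
  Oral exam 92 × 0.28 = 25.76
  Midterm exam 47 × 0.08 = 3.76
Sum = 88.82
88.82 is ≥ 88 and < 91 → B+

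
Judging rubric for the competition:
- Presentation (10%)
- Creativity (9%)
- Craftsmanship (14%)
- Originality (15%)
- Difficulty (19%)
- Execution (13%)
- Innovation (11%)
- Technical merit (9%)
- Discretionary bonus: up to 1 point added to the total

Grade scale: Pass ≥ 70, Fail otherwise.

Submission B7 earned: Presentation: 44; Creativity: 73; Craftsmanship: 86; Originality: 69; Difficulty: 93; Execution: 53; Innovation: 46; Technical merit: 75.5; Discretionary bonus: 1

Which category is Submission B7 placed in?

Weighted total:
  Presentation 44 × 0.1 = 4.4
  Creativity 73 × 0.09 = 6.57
  Craftsmanship 86 × 0.14 = 12.04
  Originality 69 × 0.15 = 10.35
  Difficulty 93 × 0.19 = 17.67
  Execution 53 × 0.13 = 6.89
  Innovation 46 × 0.11 = 5.06
  Technical merit 75.5 × 0.09 = 6.795
Sum = 69.775
Discretionary bonus: 69.775 + 1 = 70.775
70.775 ≥ 70 → Pass

Pass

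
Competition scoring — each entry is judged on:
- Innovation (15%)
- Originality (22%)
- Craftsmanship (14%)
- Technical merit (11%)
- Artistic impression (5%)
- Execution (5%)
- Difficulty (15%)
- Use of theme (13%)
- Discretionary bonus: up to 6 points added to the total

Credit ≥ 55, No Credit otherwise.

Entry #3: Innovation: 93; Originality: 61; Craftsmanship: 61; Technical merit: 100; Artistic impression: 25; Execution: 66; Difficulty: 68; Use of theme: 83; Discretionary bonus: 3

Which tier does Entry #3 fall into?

Weighted total:
  Innovation 93 × 0.15 = 13.95
  Originality 61 × 0.22 = 13.42
  Craftsmanship 61 × 0.14 = 8.54
  Technical merit 100 × 0.11 = 11
  Artistic impression 25 × 0.05 = 1.25
  Execution 66 × 0.05 = 3.3
  Difficulty 68 × 0.15 = 10.2
  Use of theme 83 × 0.13 = 10.79
Sum = 72.45
Discretionary bonus: 72.45 + 3 = 75.45
75.45 ≥ 55 → Credit

Credit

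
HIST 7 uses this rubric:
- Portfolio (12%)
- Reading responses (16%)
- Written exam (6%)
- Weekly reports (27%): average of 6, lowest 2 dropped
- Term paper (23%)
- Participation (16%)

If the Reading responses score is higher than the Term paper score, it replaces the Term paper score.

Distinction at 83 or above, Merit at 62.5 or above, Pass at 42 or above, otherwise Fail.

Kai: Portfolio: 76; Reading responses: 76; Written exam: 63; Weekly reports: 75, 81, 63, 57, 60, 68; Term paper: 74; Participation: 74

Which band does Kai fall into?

Weekly reports: drop 57, 60 → average of remaining 4 = 287/4 = 71.75
Reading responses (76) > Term paper (74), so Term paper counts as 76.
Weighted total:
  Portfolio 76 × 0.12 = 9.12
  Reading responses 76 × 0.16 = 12.16
  Written exam 63 × 0.06 = 3.78
  Weekly reports 71.75 × 0.27 = 19.3725
  Term paper 76 × 0.23 = 17.48
  Participation 74 × 0.16 = 11.84
Sum = 73.7525
73.7525 is ≥ 62.5 and < 83 → Merit

Merit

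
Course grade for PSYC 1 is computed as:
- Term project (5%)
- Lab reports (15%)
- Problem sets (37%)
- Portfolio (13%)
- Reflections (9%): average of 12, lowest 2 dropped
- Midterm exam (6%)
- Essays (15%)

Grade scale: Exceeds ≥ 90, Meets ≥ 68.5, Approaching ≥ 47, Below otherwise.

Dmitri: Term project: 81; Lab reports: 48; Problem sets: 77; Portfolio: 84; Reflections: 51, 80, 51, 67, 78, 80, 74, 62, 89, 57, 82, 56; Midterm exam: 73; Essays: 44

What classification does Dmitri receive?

Reflections: drop 51, 51 → average of remaining 10 = 725/10 = 72.5
Weighted total:
  Term project 81 × 0.05 = 4.05
  Lab reports 48 × 0.15 = 7.2
  Problem sets 77 × 0.37 = 28.49
  Portfolio 84 × 0.13 = 10.92
  Reflections 72.5 × 0.09 = 6.525
  Midterm exam 73 × 0.06 = 4.38
  Essays 44 × 0.15 = 6.6
Sum = 68.165
68.165 is ≥ 47 and < 68.5 → Approaching

Approaching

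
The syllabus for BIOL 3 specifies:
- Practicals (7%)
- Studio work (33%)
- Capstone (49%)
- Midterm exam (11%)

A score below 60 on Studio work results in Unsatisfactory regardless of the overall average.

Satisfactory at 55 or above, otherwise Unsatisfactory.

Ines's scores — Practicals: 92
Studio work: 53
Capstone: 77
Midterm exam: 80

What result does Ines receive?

Unsatisfactory

Studio work score 53 < 60: minimum not met.
Weighted total:
  Practicals 92 × 0.07 = 6.44
  Studio work 53 × 0.33 = 17.49
  Capstone 77 × 0.49 = 37.73
  Midterm exam 80 × 0.11 = 8.8
Sum = 70.46
Because the Studio work minimum was not met, the result is Unsatisfactory.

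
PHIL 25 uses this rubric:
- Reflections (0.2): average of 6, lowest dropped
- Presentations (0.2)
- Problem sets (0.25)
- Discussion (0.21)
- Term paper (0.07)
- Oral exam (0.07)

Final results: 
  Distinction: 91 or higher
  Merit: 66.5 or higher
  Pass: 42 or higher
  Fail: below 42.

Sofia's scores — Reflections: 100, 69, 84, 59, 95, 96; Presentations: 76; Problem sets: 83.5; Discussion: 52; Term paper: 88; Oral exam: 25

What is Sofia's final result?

Reflections: drop 59 → average of remaining 5 = 444/5 = 88.8
Weighted total:
  Reflections 88.8 × 0.2 = 17.76
  Presentations 76 × 0.2 = 15.2
  Problem sets 83.5 × 0.25 = 20.875
  Discussion 52 × 0.21 = 10.92
  Term paper 88 × 0.07 = 6.16
  Oral exam 25 × 0.07 = 1.75
Sum = 72.665
72.665 is ≥ 66.5 and < 91 → Merit

Merit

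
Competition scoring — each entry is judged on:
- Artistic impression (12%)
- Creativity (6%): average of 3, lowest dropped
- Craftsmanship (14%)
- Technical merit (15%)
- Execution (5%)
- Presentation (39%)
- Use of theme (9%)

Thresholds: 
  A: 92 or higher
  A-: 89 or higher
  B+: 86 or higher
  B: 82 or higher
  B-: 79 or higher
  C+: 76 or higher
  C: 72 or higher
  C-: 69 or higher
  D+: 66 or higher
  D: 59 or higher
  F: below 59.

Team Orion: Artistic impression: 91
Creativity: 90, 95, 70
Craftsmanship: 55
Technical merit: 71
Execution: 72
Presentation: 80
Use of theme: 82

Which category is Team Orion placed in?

C+

Creativity: drop 70 → average of remaining 2 = 185/2 = 92.5
Weighted total:
  Artistic impression 91 × 0.12 = 10.92
  Creativity 92.5 × 0.06 = 5.55
  Craftsmanship 55 × 0.14 = 7.7
  Technical merit 71 × 0.15 = 10.65
  Execution 72 × 0.05 = 3.6
  Presentation 80 × 0.39 = 31.2
  Use of theme 82 × 0.09 = 7.38
Sum = 77
77 is ≥ 76 and < 79 → C+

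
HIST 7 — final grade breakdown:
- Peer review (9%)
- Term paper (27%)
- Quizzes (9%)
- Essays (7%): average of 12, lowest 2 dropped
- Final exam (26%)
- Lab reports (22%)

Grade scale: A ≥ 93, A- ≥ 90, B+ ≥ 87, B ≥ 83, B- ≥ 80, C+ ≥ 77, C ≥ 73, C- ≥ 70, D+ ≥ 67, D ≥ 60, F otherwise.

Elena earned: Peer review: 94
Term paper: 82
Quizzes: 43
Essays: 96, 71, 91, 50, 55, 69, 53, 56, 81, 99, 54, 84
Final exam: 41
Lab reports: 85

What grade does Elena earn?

Essays: drop 50, 53 → average of remaining 10 = 756/10 = 75.6
Weighted total:
  Peer review 94 × 0.09 = 8.46
  Term paper 82 × 0.27 = 22.14
  Quizzes 43 × 0.09 = 3.87
  Essays 75.6 × 0.07 = 5.292
  Final exam 41 × 0.26 = 10.66
  Lab reports 85 × 0.22 = 18.7
Sum = 69.122
69.122 is ≥ 67 and < 70 → D+

D+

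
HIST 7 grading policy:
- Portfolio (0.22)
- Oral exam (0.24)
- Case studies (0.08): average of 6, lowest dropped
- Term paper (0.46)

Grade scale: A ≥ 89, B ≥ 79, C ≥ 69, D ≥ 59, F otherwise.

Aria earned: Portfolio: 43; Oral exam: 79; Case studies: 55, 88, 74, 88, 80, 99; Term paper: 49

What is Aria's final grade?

F

Case studies: drop 55 → average of remaining 5 = 429/5 = 85.8
Weighted total:
  Portfolio 43 × 0.22 = 9.46
  Oral exam 79 × 0.24 = 18.96
  Case studies 85.8 × 0.08 = 6.864
  Term paper 49 × 0.46 = 22.54
Sum = 57.824
57.824 < 59 → F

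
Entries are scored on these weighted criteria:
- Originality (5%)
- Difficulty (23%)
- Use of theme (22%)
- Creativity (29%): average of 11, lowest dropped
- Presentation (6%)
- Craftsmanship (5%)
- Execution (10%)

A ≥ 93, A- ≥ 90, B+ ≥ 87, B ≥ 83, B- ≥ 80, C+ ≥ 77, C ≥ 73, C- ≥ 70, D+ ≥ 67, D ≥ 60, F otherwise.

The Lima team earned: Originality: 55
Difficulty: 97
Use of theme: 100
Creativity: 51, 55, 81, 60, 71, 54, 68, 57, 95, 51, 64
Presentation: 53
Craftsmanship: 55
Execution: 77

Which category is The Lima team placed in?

C+

Creativity: drop 51 → average of remaining 10 = 656/10 = 65.6
Weighted total:
  Originality 55 × 0.05 = 2.75
  Difficulty 97 × 0.23 = 22.31
  Use of theme 100 × 0.22 = 22
  Creativity 65.6 × 0.29 = 19.024
  Presentation 53 × 0.06 = 3.18
  Craftsmanship 55 × 0.05 = 2.75
  Execution 77 × 0.1 = 7.7
Sum = 79.714
79.714 is ≥ 77 and < 80 → C+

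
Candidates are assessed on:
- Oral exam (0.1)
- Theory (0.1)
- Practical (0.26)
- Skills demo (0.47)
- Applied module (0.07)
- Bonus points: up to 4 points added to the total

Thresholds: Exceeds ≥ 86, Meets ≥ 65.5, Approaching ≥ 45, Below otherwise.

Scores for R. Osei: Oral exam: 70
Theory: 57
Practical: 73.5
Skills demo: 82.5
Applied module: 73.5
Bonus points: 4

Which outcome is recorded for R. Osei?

Weighted total:
  Oral exam 70 × 0.1 = 7
  Theory 57 × 0.1 = 5.7
  Practical 73.5 × 0.26 = 19.11
  Skills demo 82.5 × 0.47 = 38.775
  Applied module 73.5 × 0.07 = 5.145
Sum = 75.73
Bonus points: 75.73 + 4 = 79.73
79.73 is ≥ 65.5 and < 86 → Meets

Meets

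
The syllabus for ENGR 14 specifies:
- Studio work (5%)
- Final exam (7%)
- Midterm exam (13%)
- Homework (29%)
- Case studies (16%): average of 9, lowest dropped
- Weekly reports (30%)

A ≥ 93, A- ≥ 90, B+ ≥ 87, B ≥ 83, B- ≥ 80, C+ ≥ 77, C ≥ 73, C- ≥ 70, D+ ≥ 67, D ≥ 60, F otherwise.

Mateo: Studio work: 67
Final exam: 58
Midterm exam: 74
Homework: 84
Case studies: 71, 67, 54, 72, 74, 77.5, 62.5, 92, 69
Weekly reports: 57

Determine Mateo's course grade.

C-

Case studies: drop 54 → average of remaining 8 = 585/8 = 73.125
Weighted total:
  Studio work 67 × 0.05 = 3.35
  Final exam 58 × 0.07 = 4.06
  Midterm exam 74 × 0.13 = 9.62
  Homework 84 × 0.29 = 24.36
  Case studies 73.125 × 0.16 = 11.7
  Weekly reports 57 × 0.3 = 17.1
Sum = 70.19
70.19 is ≥ 70 and < 73 → C-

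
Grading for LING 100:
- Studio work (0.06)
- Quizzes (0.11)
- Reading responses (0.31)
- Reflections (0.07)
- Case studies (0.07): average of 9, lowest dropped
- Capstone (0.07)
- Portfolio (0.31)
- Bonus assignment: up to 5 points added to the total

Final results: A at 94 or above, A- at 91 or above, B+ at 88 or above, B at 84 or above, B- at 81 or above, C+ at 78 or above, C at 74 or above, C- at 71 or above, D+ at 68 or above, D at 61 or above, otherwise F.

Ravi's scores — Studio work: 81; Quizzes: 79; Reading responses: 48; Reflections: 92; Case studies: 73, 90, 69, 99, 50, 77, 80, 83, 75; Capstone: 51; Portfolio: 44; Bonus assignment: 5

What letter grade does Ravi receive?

D

Case studies: drop 50 → average of remaining 8 = 646/8 = 80.75
Weighted total:
  Studio work 81 × 0.06 = 4.86
  Quizzes 79 × 0.11 = 8.69
  Reading responses 48 × 0.31 = 14.88
  Reflections 92 × 0.07 = 6.44
  Case studies 80.75 × 0.07 = 5.6525
  Capstone 51 × 0.07 = 3.57
  Portfolio 44 × 0.31 = 13.64
Sum = 57.7325
Bonus assignment: 57.7325 + 5 = 62.7325
62.7325 is ≥ 61 and < 68 → D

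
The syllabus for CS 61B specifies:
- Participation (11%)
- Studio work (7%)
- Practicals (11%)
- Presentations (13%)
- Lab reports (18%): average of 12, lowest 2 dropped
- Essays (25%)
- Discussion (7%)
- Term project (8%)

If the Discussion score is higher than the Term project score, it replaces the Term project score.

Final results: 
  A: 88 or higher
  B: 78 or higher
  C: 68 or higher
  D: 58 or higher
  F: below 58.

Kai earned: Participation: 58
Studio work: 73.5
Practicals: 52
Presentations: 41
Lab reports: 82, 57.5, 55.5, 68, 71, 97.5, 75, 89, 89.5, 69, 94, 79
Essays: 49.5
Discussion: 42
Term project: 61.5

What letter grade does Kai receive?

Lab reports: drop 55.5, 57.5 → average of remaining 10 = 814/10 = 81.4
Discussion (42) ≤ Term project (61.5), so Term project stays at 61.5.
Weighted total:
  Participation 58 × 0.11 = 6.38
  Studio work 73.5 × 0.07 = 5.145
  Practicals 52 × 0.11 = 5.72
  Presentations 41 × 0.13 = 5.33
  Lab reports 81.4 × 0.18 = 14.652
  Essays 49.5 × 0.25 = 12.375
  Discussion 42 × 0.07 = 2.94
  Term project 61.5 × 0.08 = 4.92
Sum = 57.462
57.462 < 58 → F

F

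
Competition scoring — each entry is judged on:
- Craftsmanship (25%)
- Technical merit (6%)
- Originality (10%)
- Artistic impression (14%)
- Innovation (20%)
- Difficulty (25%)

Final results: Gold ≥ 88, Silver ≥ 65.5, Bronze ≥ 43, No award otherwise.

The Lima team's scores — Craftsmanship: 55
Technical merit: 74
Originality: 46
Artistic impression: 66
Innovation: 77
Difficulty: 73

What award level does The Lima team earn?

Weighted total:
  Craftsmanship 55 × 0.25 = 13.75
  Technical merit 74 × 0.06 = 4.44
  Originality 46 × 0.1 = 4.6
  Artistic impression 66 × 0.14 = 9.24
  Innovation 77 × 0.2 = 15.4
  Difficulty 73 × 0.25 = 18.25
Sum = 65.68
65.68 is ≥ 65.5 and < 88 → Silver

Silver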